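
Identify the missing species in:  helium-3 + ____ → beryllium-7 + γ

alpha particle

Conserve mass number: 3 + A = 7 + 0, so A = 4.
Conserve atomic number: 2 + Z = 4 + 0, so Z = 2.
A = 4 and Z = 2 is helium-4 — an alpha particle.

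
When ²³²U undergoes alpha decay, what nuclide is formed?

Alpha decay: mass number changes by -4, atomic number by -2.
A: 232 − 4 = 228; Z: 92 − 2 = 90.
Z = 90 is thorium, so the daughter is ²²⁸Th.

Th-228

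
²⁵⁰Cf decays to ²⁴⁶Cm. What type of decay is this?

alpha decay

ΔA = 246 − 250 = -4; ΔZ = 96 − 98 = -2.
A drops by 4 and Z drops by 2 — the signature of alpha emission.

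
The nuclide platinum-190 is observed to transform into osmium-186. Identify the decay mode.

alpha decay

ΔA = 186 − 190 = -4; ΔZ = 76 − 78 = -2.
A drops by 4 and Z drops by 2 — the signature of alpha emission.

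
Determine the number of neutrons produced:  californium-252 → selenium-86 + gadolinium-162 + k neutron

Conserve mass number: 252 = 86 + 162 + k, so k = 252 − 248 = 4.
Check atomic number: 98 = 34 + 64 + 0 = 98. ✓

4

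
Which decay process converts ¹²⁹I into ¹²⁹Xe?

beta-minus decay

ΔA = 129 − 129 = 0; ΔZ = 54 − 53 = +1.
A is unchanged and Z rises by 1 — a neutron has become a proton (β⁻ decay).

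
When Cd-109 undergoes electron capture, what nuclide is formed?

Electron capture: mass number changes by +0, atomic number by -1.
A: 109 = 109; Z: 48 − 1 = 47.
Z = 47 is silver, so the daughter is Ag-109.

Ag-109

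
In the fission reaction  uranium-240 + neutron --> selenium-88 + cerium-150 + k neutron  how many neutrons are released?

3

Conserve mass number: 241 = 88 + 150 + k, so k = 241 − 238 = 3.
Check atomic number: 92 = 34 + 58 + 0 = 92. ✓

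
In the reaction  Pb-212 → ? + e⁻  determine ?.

Bi-212

Conserve mass number: 212 = A + 0, so A = 212.
Conserve atomic number: 82 = Z − 1, so Z = 83.
Z = 83 is bismuth, so the species is Bi-212.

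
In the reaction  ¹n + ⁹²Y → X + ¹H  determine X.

Sr-92

Conserve mass number: 1 + 92 = A + 1, so A = 92.
Conserve atomic number: 0 + 39 = Z + 1, so Z = 38.
Z = 38 is strontium, so the species is ⁹²Sr.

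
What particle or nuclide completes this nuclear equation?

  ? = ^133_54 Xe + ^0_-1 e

I-133

Conserve mass number: A = 133 + 0, so A = 133.
Conserve atomic number: Z = 54 − 1, so Z = 53.
Z = 53 is iodine, so the species is ^133_53 I.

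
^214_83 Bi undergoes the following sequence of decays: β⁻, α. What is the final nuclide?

Start: (A, Z) = (214, 83).
After β⁻: (214, 84).
After α: (210, 82).
Z = 82 is lead.

Pb-210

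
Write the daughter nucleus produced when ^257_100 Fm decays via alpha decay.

Cf-253

Alpha decay: mass number changes by -4, atomic number by -2.
A: 257 − 4 = 253; Z: 100 − 2 = 98.
Z = 98 is californium, so the daughter is ^253_98 Cf.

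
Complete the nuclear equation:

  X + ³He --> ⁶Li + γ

Conserve mass number: A + 3 = 6 + 0, so A = 3.
Conserve atomic number: Z + 2 = 3 + 0, so Z = 1.
A = 3 and Z = 1 is ³H — a triton.

triton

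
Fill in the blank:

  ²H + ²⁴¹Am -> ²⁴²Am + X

proton

Conserve mass number: 2 + 241 = 242 + A, so A = 1.
Conserve atomic number: 1 + 95 = 95 + Z, so Z = 1.
A = 1 and Z = 1 is ¹H — a proton.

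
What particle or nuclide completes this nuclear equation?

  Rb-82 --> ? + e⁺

Kr-82

Conserve mass number: 82 = A + 0, so A = 82.
Conserve atomic number: 37 = Z + 1, so Z = 36.
Z = 36 is krypton, so the species is Kr-82.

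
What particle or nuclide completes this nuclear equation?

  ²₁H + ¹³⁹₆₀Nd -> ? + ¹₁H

Nd-140

Conserve mass number: 2 + 139 = A + 1, so A = 140.
Conserve atomic number: 1 + 60 = Z + 1, so Z = 60.
Z = 60 is neodymium, so the species is ¹⁴⁰₆₀Nd.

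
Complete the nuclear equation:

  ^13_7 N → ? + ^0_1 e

C-13

Conserve mass number: 13 = A + 0, so A = 13.
Conserve atomic number: 7 = Z + 1, so Z = 6.
Z = 6 is carbon, so the species is ^13_6 C.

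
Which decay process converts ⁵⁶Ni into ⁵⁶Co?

ΔA = 56 − 56 = 0; ΔZ = 27 − 28 = -1.
A is unchanged and Z drops by 1 — a proton has become a neutron (β⁺ emission or electron capture).

beta-plus decay or electron capture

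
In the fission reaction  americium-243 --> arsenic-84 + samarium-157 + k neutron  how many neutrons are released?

Conserve mass number: 243 = 84 + 157 + k, so k = 243 − 241 = 2.
Check atomic number: 95 = 33 + 62 + 0 = 95. ✓

2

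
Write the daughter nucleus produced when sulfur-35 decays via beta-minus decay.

Beta-minus decay: mass number changes by +0, atomic number by +1.
A: 35 = 35; Z: 16 + 1 = 17.
Z = 17 is chlorine, so the daughter is chlorine-35.

Cl-35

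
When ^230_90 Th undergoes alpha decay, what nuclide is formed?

Alpha decay: mass number changes by -4, atomic number by -2.
A: 230 − 4 = 226; Z: 90 − 2 = 88.
Z = 88 is radium, so the daughter is ^226_88 Ra.

Ra-226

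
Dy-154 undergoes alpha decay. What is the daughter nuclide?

Alpha decay: mass number changes by -4, atomic number by -2.
A: 154 − 4 = 150; Z: 66 − 2 = 64.
Z = 64 is gadolinium, so the daughter is Gd-150.

Gd-150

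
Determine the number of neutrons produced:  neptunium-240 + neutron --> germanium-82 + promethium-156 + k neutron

Conserve mass number: 241 = 82 + 156 + k, so k = 241 − 238 = 3.
Check atomic number: 93 = 32 + 61 + 0 = 93. ✓

3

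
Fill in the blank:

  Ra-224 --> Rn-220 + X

Conserve mass number: 224 = 220 + A, so A = 4.
Conserve atomic number: 88 = 86 + Z, so Z = 2.
A = 4 and Z = 2 is He-4 — an alpha particle.

alpha particle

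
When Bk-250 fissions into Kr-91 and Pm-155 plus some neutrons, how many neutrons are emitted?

Conserve mass number: 250 = 91 + 155 + k, so k = 250 − 246 = 4.
Check atomic number: 97 = 36 + 61 + 0 = 97. ✓

4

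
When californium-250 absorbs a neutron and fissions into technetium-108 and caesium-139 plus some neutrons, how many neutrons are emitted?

Conserve mass number: 251 = 108 + 139 + k, so k = 251 − 247 = 4.
Check atomic number: 98 = 43 + 55 + 0 = 98. ✓

4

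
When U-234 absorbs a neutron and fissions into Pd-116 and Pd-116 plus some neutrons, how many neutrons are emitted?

3

Conserve mass number: 235 = 116 + 116 + k, so k = 235 − 232 = 3.
Check atomic number: 92 = 46 + 46 + 0 = 92. ✓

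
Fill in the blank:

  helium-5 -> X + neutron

He-4

Conserve mass number: 5 = A + 1, so A = 4.
Conserve atomic number: 2 = Z + 0, so Z = 2.
A = 4 and Z = 2 is helium-4 — an alpha particle.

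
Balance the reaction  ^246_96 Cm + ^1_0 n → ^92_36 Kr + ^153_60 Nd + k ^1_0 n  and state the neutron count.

2

Conserve mass number: 247 = 92 + 153 + k, so k = 247 − 245 = 2.
Check atomic number: 96 = 36 + 60 + 0 = 96. ✓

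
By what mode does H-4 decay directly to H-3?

neutron emission

ΔA = 3 − 4 = -1; ΔZ = 1 − 1 = +0.
A drops by 1 with Z unchanged — a neutron was emitted.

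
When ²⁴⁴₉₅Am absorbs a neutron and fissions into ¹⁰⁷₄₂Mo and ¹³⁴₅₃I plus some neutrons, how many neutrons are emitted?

4

Conserve mass number: 245 = 107 + 134 + k, so k = 245 − 241 = 4.
Check atomic number: 95 = 42 + 53 + 0 = 95. ✓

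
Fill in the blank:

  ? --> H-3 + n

H-4

Conserve mass number: A = 3 + 1, so A = 4.
Conserve atomic number: Z = 1 + 0, so Z = 1.
Z = 1 is hydrogen, so the species is H-4.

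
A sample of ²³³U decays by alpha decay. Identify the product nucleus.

Th-229

Alpha decay: mass number changes by -4, atomic number by -2.
A: 233 − 4 = 229; Z: 92 − 2 = 90.
Z = 90 is thorium, so the daughter is ²²⁹Th.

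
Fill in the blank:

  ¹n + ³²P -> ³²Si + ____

proton

Conserve mass number: 1 + 32 = 32 + A, so A = 1.
Conserve atomic number: 0 + 15 = 14 + Z, so Z = 1.
A = 1 and Z = 1 is ¹H — a proton.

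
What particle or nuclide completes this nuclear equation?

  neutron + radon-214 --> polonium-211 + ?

Conserve mass number: 1 + 214 = 211 + A, so A = 4.
Conserve atomic number: 0 + 86 = 84 + Z, so Z = 2.
A = 4 and Z = 2 is helium-4 — an alpha particle.

alpha particle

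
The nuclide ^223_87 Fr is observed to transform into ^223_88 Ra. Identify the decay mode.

beta-minus decay

ΔA = 223 − 223 = 0; ΔZ = 88 − 87 = +1.
A is unchanged and Z rises by 1 — a neutron has become a proton (β⁻ decay).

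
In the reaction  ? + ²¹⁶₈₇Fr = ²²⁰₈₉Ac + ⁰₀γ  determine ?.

Conserve mass number: A + 216 = 220 + 0, so A = 4.
Conserve atomic number: Z + 87 = 89 + 0, so Z = 2.
A = 4 and Z = 2 is ⁴₂He — an alpha particle.

alpha particle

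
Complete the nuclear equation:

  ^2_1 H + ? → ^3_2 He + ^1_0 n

deuteron

Conserve mass number: 2 + A = 3 + 1, so A = 2.
Conserve atomic number: 1 + Z = 2 + 0, so Z = 1.
A = 2 and Z = 1 is ^2_1 H — a deuteron.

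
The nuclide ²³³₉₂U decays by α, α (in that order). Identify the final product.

Ra-225

Start: (A, Z) = (233, 92).
After α: (229, 90).
After α: (225, 88).
Z = 88 is radium.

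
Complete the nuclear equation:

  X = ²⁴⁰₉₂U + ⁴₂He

Conserve mass number: A = 240 + 4, so A = 244.
Conserve atomic number: Z = 92 + 2, so Z = 94.
Z = 94 is plutonium, so the species is ²⁴⁴₉₄Pu.

Pu-244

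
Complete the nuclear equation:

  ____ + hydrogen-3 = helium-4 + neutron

deuteron

Conserve mass number: A + 3 = 4 + 1, so A = 2.
Conserve atomic number: Z + 1 = 2 + 0, so Z = 1.
A = 2 and Z = 1 is hydrogen-2 — a deuteron.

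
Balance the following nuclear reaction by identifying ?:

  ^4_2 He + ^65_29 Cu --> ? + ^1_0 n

Conserve mass number: 4 + 65 = A + 1, so A = 68.
Conserve atomic number: 2 + 29 = Z + 0, so Z = 31.
Z = 31 is gallium, so the species is ^68_31 Ga.

Ga-68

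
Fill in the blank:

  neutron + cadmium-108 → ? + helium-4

Pd-105

Conserve mass number: 1 + 108 = A + 4, so A = 105.
Conserve atomic number: 0 + 48 = Z + 2, so Z = 46.
Z = 46 is palladium, so the species is palladium-105.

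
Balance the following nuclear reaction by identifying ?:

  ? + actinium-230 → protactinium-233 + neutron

alpha particle

Conserve mass number: A + 230 = 233 + 1, so A = 4.
Conserve atomic number: Z + 89 = 91 + 0, so Z = 2.
A = 4 and Z = 2 is helium-4 — an alpha particle.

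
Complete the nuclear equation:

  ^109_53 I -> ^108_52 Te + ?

Conserve mass number: 109 = 108 + A, so A = 1.
Conserve atomic number: 53 = 52 + Z, so Z = 1.
A = 1 and Z = 1 is ^1_1 H — a proton.

proton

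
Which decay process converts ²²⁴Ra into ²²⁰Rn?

alpha decay

ΔA = 220 − 224 = -4; ΔZ = 86 − 88 = -2.
A drops by 4 and Z drops by 2 — the signature of alpha emission.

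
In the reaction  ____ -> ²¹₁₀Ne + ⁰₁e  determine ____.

Na-21

Conserve mass number: A = 21 + 0, so A = 21.
Conserve atomic number: Z = 10 + 1, so Z = 11.
Z = 11 is sodium, so the species is ²¹₁₁Na.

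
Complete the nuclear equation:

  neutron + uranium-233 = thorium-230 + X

Conserve mass number: 1 + 233 = 230 + A, so A = 4.
Conserve atomic number: 0 + 92 = 90 + Z, so Z = 2.
A = 4 and Z = 2 is helium-4 — an alpha particle.

alpha particle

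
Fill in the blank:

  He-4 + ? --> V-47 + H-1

Conserve mass number: 4 + A = 47 + 1, so A = 44.
Conserve atomic number: 2 + Z = 23 + 1, so Z = 22.
Z = 22 is titanium, so the species is Ti-44.

Ti-44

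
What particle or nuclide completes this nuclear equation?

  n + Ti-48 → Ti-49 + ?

Conserve mass number: 1 + 48 = 49 + A, so A = 0.
Conserve atomic number: 0 + 22 = 22 + Z, so Z = 0.
A = 0 and Z = 0 is γ — a gamma ray.

gamma ray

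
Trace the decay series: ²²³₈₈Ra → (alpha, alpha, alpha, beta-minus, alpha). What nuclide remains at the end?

Start: (A, Z) = (223, 88).
After α: (219, 86).
After α: (215, 84).
After α: (211, 82).
After β⁻: (211, 83).
After α: (207, 81).
Z = 81 is thallium.

Tl-207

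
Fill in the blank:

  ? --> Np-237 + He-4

Am-241

Conserve mass number: A = 237 + 4, so A = 241.
Conserve atomic number: Z = 93 + 2, so Z = 95.
Z = 95 is americium, so the species is Am-241.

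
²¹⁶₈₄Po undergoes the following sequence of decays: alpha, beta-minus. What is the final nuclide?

Start: (A, Z) = (216, 84).
After α: (212, 82).
After β⁻: (212, 83).
Z = 83 is bismuth.

Bi-212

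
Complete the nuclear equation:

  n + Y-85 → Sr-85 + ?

Conserve mass number: 1 + 85 = 85 + A, so A = 1.
Conserve atomic number: 0 + 39 = 38 + Z, so Z = 1.
A = 1 and Z = 1 is H-1 — a proton.

proton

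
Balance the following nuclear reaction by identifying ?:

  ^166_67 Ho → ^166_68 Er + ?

beta-minus particle

Conserve mass number: 166 = 166 + A, so A = 0.
Conserve atomic number: 67 = 68 + Z, so Z = -1.
A = 0 and Z = -1 is ^0_-1 e — a beta-minus particle.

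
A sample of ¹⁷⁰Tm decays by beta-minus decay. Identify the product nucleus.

Beta-minus decay: mass number changes by +0, atomic number by +1.
A: 170 = 170; Z: 69 + 1 = 70.
Z = 70 is ytterbium, so the daughter is ¹⁷⁰Yb.

Yb-170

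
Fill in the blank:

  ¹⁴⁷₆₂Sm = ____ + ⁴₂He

Conserve mass number: 147 = A + 4, so A = 143.
Conserve atomic number: 62 = Z + 2, so Z = 60.
Z = 60 is neodymium, so the species is ¹⁴³₆₀Nd.

Nd-143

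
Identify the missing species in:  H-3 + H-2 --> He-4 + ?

Conserve mass number: 3 + 2 = 4 + A, so A = 1.
Conserve atomic number: 1 + 1 = 2 + Z, so Z = 0.
A = 1 and Z = 0 is n — a neutron.

neutron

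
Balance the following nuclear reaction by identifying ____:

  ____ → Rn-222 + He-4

Conserve mass number: A = 222 + 4, so A = 226.
Conserve atomic number: Z = 86 + 2, so Z = 88.
Z = 88 is radium, so the species is Ra-226.

Ra-226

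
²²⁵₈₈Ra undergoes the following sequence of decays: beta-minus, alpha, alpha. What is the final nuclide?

At-217

Start: (A, Z) = (225, 88).
After β⁻: (225, 89).
After α: (221, 87).
After α: (217, 85).
Z = 85 is astatine.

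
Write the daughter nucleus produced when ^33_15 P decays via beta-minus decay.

Beta-minus decay: mass number changes by +0, atomic number by +1.
A: 33 = 33; Z: 15 + 1 = 16.
Z = 16 is sulfur, so the daughter is ^33_16 S.

S-33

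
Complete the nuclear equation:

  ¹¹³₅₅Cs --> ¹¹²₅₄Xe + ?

proton

Conserve mass number: 113 = 112 + A, so A = 1.
Conserve atomic number: 55 = 54 + Z, so Z = 1.
A = 1 and Z = 1 is ¹₁H — a proton.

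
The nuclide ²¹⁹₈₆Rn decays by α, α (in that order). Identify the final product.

Pb-211

Start: (A, Z) = (219, 86).
After α: (215, 84).
After α: (211, 82).
Z = 82 is lead.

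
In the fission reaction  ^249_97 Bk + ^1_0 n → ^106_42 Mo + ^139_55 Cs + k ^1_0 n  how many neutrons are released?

Conserve mass number: 250 = 106 + 139 + k, so k = 250 − 245 = 5.
Check atomic number: 97 = 42 + 55 + 0 = 97. ✓

5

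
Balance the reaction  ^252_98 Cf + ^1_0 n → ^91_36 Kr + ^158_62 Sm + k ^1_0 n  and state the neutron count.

4

Conserve mass number: 253 = 91 + 158 + k, so k = 253 − 249 = 4.
Check atomic number: 98 = 36 + 62 + 0 = 98. ✓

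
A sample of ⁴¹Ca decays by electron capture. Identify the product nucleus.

Electron capture: mass number changes by +0, atomic number by -1.
A: 41 = 41; Z: 20 − 1 = 19.
Z = 19 is potassium, so the daughter is ⁴¹K.

K-41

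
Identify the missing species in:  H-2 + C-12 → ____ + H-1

Conserve mass number: 2 + 12 = A + 1, so A = 13.
Conserve atomic number: 1 + 6 = Z + 1, so Z = 6.
Z = 6 is carbon, so the species is C-13.

C-13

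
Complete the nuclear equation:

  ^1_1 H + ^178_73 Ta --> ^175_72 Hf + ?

alpha particle

Conserve mass number: 1 + 178 = 175 + A, so A = 4.
Conserve atomic number: 1 + 73 = 72 + Z, so Z = 2.
A = 4 and Z = 2 is ^4_2 He — an alpha particle.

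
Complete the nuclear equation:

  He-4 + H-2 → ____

Li-6

Conserve mass number: 4 + 2 = A, so A = 6.
Conserve atomic number: 2 + 1 = Z, so Z = 3.
Z = 3 is lithium, so the species is Li-6.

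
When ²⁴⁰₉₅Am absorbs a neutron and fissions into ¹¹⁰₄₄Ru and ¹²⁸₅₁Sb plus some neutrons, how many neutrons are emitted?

3

Conserve mass number: 241 = 110 + 128 + k, so k = 241 − 238 = 3.
Check atomic number: 95 = 44 + 51 + 0 = 95. ✓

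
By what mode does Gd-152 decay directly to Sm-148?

ΔA = 148 − 152 = -4; ΔZ = 62 − 64 = -2.
A drops by 4 and Z drops by 2 — the signature of alpha emission.

alpha decay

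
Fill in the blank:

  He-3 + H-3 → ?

Conserve mass number: 3 + 3 = A, so A = 6.
Conserve atomic number: 2 + 1 = Z, so Z = 3.
Z = 3 is lithium, so the species is Li-6.

Li-6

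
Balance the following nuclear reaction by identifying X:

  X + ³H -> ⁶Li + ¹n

alpha particle

Conserve mass number: A + 3 = 6 + 1, so A = 4.
Conserve atomic number: Z + 1 = 3 + 0, so Z = 2.
A = 4 and Z = 2 is ⁴He — an alpha particle.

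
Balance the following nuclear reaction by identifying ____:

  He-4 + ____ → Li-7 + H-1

alpha particle

Conserve mass number: 4 + A = 7 + 1, so A = 4.
Conserve atomic number: 2 + Z = 3 + 1, so Z = 2.
A = 4 and Z = 2 is He-4 — an alpha particle.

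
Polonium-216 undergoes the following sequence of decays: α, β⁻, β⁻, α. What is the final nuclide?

Pb-208

Start: (A, Z) = (216, 84).
After α: (212, 82).
After β⁻: (212, 83).
After β⁻: (212, 84).
After α: (208, 82).
Z = 82 is lead.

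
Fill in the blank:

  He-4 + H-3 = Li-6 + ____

neutron

Conserve mass number: 4 + 3 = 6 + A, so A = 1.
Conserve atomic number: 2 + 1 = 3 + Z, so Z = 0.
A = 1 and Z = 0 is n — a neutron.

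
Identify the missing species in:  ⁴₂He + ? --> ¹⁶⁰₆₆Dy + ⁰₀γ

Gd-156

Conserve mass number: 4 + A = 160 + 0, so A = 156.
Conserve atomic number: 2 + Z = 66 + 0, so Z = 64.
Z = 64 is gadolinium, so the species is ¹⁵⁶₆₄Gd.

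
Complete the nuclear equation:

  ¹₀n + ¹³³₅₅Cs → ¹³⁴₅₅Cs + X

gamma ray

Conserve mass number: 1 + 133 = 134 + A, so A = 0.
Conserve atomic number: 0 + 55 = 55 + Z, so Z = 0.
A = 0 and Z = 0 is ⁰₀γ — a gamma ray.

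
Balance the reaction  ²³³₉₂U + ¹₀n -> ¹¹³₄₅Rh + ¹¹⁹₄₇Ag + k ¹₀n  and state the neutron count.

Conserve mass number: 234 = 113 + 119 + k, so k = 234 − 232 = 2.
Check atomic number: 92 = 45 + 47 + 0 = 92. ✓

2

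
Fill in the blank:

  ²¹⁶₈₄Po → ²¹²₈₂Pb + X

alpha particle

Conserve mass number: 216 = 212 + A, so A = 4.
Conserve atomic number: 84 = 82 + Z, so Z = 2.
A = 4 and Z = 2 is ⁴₂He — an alpha particle.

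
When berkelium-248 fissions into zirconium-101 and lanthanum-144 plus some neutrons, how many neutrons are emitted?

3

Conserve mass number: 248 = 101 + 144 + k, so k = 248 − 245 = 3.
Check atomic number: 97 = 40 + 57 + 0 = 97. ✓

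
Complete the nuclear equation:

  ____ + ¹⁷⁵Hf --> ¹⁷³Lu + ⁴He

deuteron

Conserve mass number: A + 175 = 173 + 4, so A = 2.
Conserve atomic number: Z + 72 = 71 + 2, so Z = 1.
A = 2 and Z = 1 is ²H — a deuteron.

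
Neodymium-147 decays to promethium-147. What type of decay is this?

beta-minus decay

ΔA = 147 − 147 = 0; ΔZ = 61 − 60 = +1.
A is unchanged and Z rises by 1 — a neutron has become a proton (β⁻ decay).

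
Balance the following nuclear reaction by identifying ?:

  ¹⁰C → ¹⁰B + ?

Conserve mass number: 10 = 10 + A, so A = 0.
Conserve atomic number: 6 = 5 + Z, so Z = 1.
A = 0 and Z = 1 is e⁺ — a positron.

positron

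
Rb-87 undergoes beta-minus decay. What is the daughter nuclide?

Beta-minus decay: mass number changes by +0, atomic number by +1.
A: 87 = 87; Z: 37 + 1 = 38.
Z = 38 is strontium, so the daughter is Sr-87.

Sr-87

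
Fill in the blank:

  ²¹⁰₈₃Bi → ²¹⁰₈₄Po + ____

Conserve mass number: 210 = 210 + A, so A = 0.
Conserve atomic number: 83 = 84 + Z, so Z = -1.
A = 0 and Z = -1 is ⁰₋₁e — a beta-minus particle.

beta-minus particle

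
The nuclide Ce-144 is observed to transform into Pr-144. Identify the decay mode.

beta-minus decay

ΔA = 144 − 144 = 0; ΔZ = 59 − 58 = +1.
A is unchanged and Z rises by 1 — a neutron has become a proton (β⁻ decay).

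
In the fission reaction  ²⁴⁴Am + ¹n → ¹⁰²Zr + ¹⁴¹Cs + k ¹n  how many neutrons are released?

2

Conserve mass number: 245 = 102 + 141 + k, so k = 245 − 243 = 2.
Check atomic number: 95 = 40 + 55 + 0 = 95. ✓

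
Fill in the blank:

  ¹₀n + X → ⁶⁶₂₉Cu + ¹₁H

Conserve mass number: 1 + A = 66 + 1, so A = 66.
Conserve atomic number: 0 + Z = 29 + 1, so Z = 30.
Z = 30 is zinc, so the species is ⁶⁶₃₀Zn.

Zn-66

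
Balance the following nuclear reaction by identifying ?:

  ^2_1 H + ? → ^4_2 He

Conserve mass number: 2 + A = 4, so A = 2.
Conserve atomic number: 1 + Z = 2, so Z = 1.
A = 2 and Z = 1 is ^2_1 H — a deuteron.

deuteron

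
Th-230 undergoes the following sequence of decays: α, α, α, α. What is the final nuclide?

Start: (A, Z) = (230, 90).
After α: (226, 88).
After α: (222, 86).
After α: (218, 84).
After α: (214, 82).
Z = 82 is lead.

Pb-214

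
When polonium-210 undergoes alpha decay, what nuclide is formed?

Alpha decay: mass number changes by -4, atomic number by -2.
A: 210 − 4 = 206; Z: 84 − 2 = 82.
Z = 82 is lead, so the daughter is lead-206.

Pb-206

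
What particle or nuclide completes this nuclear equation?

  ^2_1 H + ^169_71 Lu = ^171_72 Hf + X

gamma ray

Conserve mass number: 2 + 169 = 171 + A, so A = 0.
Conserve atomic number: 1 + 71 = 72 + Z, so Z = 0.
A = 0 and Z = 0 is ^0_0 γ — a gamma ray.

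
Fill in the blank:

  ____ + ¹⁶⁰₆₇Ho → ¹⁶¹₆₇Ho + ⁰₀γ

neutron

Conserve mass number: A + 160 = 161 + 0, so A = 1.
Conserve atomic number: Z + 67 = 67 + 0, so Z = 0.
A = 1 and Z = 0 is ¹₀n — a neutron.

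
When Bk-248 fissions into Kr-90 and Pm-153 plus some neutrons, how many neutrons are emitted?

Conserve mass number: 248 = 90 + 153 + k, so k = 248 − 243 = 5.
Check atomic number: 97 = 36 + 61 + 0 = 97. ✓

5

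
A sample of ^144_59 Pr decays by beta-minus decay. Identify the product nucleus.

Beta-minus decay: mass number changes by +0, atomic number by +1.
A: 144 = 144; Z: 59 + 1 = 60.
Z = 60 is neodymium, so the daughter is ^144_60 Nd.

Nd-144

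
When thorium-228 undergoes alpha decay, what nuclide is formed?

Alpha decay: mass number changes by -4, atomic number by -2.
A: 228 − 4 = 224; Z: 90 − 2 = 88.
Z = 88 is radium, so the daughter is radium-224.

Ra-224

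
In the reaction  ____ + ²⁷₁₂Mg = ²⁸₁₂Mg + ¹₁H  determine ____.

Conserve mass number: A + 27 = 28 + 1, so A = 2.
Conserve atomic number: Z + 12 = 12 + 1, so Z = 1.
A = 2 and Z = 1 is ²₁H — a deuteron.

deuteron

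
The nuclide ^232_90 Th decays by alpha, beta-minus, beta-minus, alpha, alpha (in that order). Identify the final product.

Start: (A, Z) = (232, 90).
After α: (228, 88).
After β⁻: (228, 89).
After β⁻: (228, 90).
After α: (224, 88).
After α: (220, 86).
Z = 86 is radon.

Rn-220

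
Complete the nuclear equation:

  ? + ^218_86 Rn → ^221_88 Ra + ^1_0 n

alpha particle

Conserve mass number: A + 218 = 221 + 1, so A = 4.
Conserve atomic number: Z + 86 = 88 + 0, so Z = 2.
A = 4 and Z = 2 is ^4_2 He — an alpha particle.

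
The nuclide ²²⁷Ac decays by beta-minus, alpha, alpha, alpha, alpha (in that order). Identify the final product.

Start: (A, Z) = (227, 89).
After β⁻: (227, 90).
After α: (223, 88).
After α: (219, 86).
After α: (215, 84).
After α: (211, 82).
Z = 82 is lead.

Pb-211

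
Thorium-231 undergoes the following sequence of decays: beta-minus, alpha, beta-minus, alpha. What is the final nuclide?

Start: (A, Z) = (231, 90).
After β⁻: (231, 91).
After α: (227, 89).
After β⁻: (227, 90).
After α: (223, 88).
Z = 88 is radium.

Ra-223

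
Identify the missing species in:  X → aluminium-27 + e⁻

Mg-27

Conserve mass number: A = 27 + 0, so A = 27.
Conserve atomic number: Z = 13 − 1, so Z = 12.
Z = 12 is magnesium, so the species is magnesium-27.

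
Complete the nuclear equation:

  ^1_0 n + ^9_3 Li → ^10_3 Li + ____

Conserve mass number: 1 + 9 = 10 + A, so A = 0.
Conserve atomic number: 0 + 3 = 3 + Z, so Z = 0.
A = 0 and Z = 0 is ^0_0 γ — a gamma ray.

gamma ray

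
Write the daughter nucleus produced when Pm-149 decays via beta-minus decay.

Beta-minus decay: mass number changes by +0, atomic number by +1.
A: 149 = 149; Z: 61 + 1 = 62.
Z = 62 is samarium, so the daughter is Sm-149.

Sm-149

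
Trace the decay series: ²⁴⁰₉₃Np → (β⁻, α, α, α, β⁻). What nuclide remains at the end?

Ac-228

Start: (A, Z) = (240, 93).
After β⁻: (240, 94).
After α: (236, 92).
After α: (232, 90).
After α: (228, 88).
After β⁻: (228, 89).
Z = 89 is actinium.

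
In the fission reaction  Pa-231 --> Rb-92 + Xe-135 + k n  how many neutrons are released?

4

Conserve mass number: 231 = 92 + 135 + k, so k = 231 − 227 = 4.
Check atomic number: 91 = 37 + 54 + 0 = 91. ✓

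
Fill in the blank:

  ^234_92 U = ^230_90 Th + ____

alpha particle

Conserve mass number: 234 = 230 + A, so A = 4.
Conserve atomic number: 92 = 90 + Z, so Z = 2.
A = 4 and Z = 2 is ^4_2 He — an alpha particle.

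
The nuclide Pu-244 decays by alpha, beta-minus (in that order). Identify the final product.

Start: (A, Z) = (244, 94).
After α: (240, 92).
After β⁻: (240, 93).
Z = 93 is neptunium.

Np-240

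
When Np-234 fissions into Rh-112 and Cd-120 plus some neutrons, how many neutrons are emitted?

2

Conserve mass number: 234 = 112 + 120 + k, so k = 234 − 232 = 2.
Check atomic number: 93 = 45 + 48 + 0 = 93. ✓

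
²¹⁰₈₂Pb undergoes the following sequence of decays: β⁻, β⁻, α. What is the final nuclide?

Start: (A, Z) = (210, 82).
After β⁻: (210, 83).
After β⁻: (210, 84).
After α: (206, 82).
Z = 82 is lead.

Pb-206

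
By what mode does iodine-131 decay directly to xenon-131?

ΔA = 131 − 131 = 0; ΔZ = 54 − 53 = +1.
A is unchanged and Z rises by 1 — a neutron has become a proton (β⁻ decay).

beta-minus decay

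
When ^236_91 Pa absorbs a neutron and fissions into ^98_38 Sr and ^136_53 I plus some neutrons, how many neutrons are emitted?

Conserve mass number: 237 = 98 + 136 + k, so k = 237 − 234 = 3.
Check atomic number: 91 = 38 + 53 + 0 = 91. ✓

3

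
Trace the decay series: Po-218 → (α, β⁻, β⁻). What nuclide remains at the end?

Po-214

Start: (A, Z) = (218, 84).
After α: (214, 82).
After β⁻: (214, 83).
After β⁻: (214, 84).
Z = 84 is polonium.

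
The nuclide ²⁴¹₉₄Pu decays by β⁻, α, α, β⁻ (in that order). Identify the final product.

U-233

Start: (A, Z) = (241, 94).
After β⁻: (241, 95).
After α: (237, 93).
After α: (233, 91).
After β⁻: (233, 92).
Z = 92 is uranium.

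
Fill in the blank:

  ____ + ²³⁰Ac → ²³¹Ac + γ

neutron

Conserve mass number: A + 230 = 231 + 0, so A = 1.
Conserve atomic number: Z + 89 = 89 + 0, so Z = 0.
A = 1 and Z = 0 is ¹n — a neutron.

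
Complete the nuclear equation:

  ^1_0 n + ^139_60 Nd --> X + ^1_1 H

Conserve mass number: 1 + 139 = A + 1, so A = 139.
Conserve atomic number: 0 + 60 = Z + 1, so Z = 59.
Z = 59 is praseodymium, so the species is ^139_59 Pr.

Pr-139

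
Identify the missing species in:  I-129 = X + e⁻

Conserve mass number: 129 = A + 0, so A = 129.
Conserve atomic number: 53 = Z − 1, so Z = 54.
Z = 54 is xenon, so the species is Xe-129.

Xe-129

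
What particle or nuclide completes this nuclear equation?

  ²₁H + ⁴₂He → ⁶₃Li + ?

gamma ray

Conserve mass number: 2 + 4 = 6 + A, so A = 0.
Conserve atomic number: 1 + 2 = 3 + Z, so Z = 0.
A = 0 and Z = 0 is ⁰₀γ — a gamma ray.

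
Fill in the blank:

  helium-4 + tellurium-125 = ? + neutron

Xe-128

Conserve mass number: 4 + 125 = A + 1, so A = 128.
Conserve atomic number: 2 + 52 = Z + 0, so Z = 54.
Z = 54 is xenon, so the species is xenon-128.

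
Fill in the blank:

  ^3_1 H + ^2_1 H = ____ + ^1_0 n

Conserve mass number: 3 + 2 = A + 1, so A = 4.
Conserve atomic number: 1 + 1 = Z + 0, so Z = 2.
A = 4 and Z = 2 is ^4_2 He — an alpha particle.

He-4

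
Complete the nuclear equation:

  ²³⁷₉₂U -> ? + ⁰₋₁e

Conserve mass number: 237 = A + 0, so A = 237.
Conserve atomic number: 92 = Z − 1, so Z = 93.
Z = 93 is neptunium, so the species is ²³⁷₉₃Np.

Np-237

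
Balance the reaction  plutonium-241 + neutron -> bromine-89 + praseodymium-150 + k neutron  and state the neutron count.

Conserve mass number: 242 = 89 + 150 + k, so k = 242 − 239 = 3.
Check atomic number: 94 = 35 + 59 + 0 = 94. ✓

3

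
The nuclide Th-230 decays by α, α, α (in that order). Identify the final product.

Start: (A, Z) = (230, 90).
After α: (226, 88).
After α: (222, 86).
After α: (218, 84).
Z = 84 is polonium.

Po-218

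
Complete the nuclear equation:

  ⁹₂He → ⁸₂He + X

neutron

Conserve mass number: 9 = 8 + A, so A = 1.
Conserve atomic number: 2 = 2 + Z, so Z = 0.
A = 1 and Z = 0 is ¹₀n — a neutron.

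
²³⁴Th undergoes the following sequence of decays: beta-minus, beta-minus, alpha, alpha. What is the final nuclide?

Start: (A, Z) = (234, 90).
After β⁻: (234, 91).
After β⁻: (234, 92).
After α: (230, 90).
After α: (226, 88).
Z = 88 is radium.

Ra-226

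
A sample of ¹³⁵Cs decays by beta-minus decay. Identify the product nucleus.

Ba-135

Beta-minus decay: mass number changes by +0, atomic number by +1.
A: 135 = 135; Z: 55 + 1 = 56.
Z = 56 is barium, so the daughter is ¹³⁵Ba.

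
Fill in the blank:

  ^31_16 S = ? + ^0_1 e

Conserve mass number: 31 = A + 0, so A = 31.
Conserve atomic number: 16 = Z + 1, so Z = 15.
Z = 15 is phosphorus, so the species is ^31_15 P.

P-31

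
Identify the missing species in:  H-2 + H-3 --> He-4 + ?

Conserve mass number: 2 + 3 = 4 + A, so A = 1.
Conserve atomic number: 1 + 1 = 2 + Z, so Z = 0.
A = 1 and Z = 0 is n — a neutron.

neutron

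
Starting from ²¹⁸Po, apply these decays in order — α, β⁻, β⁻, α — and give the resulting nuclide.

Pb-210

Start: (A, Z) = (218, 84).
After α: (214, 82).
After β⁻: (214, 83).
After β⁻: (214, 84).
After α: (210, 82).
Z = 82 is lead.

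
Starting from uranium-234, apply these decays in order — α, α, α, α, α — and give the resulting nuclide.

Pb-214

Start: (A, Z) = (234, 92).
After α: (230, 90).
After α: (226, 88).
After α: (222, 86).
After α: (218, 84).
After α: (214, 82).
Z = 82 is lead.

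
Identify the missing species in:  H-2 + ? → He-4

deuteron

Conserve mass number: 2 + A = 4, so A = 2.
Conserve atomic number: 1 + Z = 2, so Z = 1.
A = 2 and Z = 1 is H-2 — a deuteron.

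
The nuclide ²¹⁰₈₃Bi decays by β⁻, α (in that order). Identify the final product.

Pb-206

Start: (A, Z) = (210, 83).
After β⁻: (210, 84).
After α: (206, 82).
Z = 82 is lead.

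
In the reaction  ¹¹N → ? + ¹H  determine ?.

C-10

Conserve mass number: 11 = A + 1, so A = 10.
Conserve atomic number: 7 = Z + 1, so Z = 6.
Z = 6 is carbon, so the species is ¹⁰C.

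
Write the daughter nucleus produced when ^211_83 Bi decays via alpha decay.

Alpha decay: mass number changes by -4, atomic number by -2.
A: 211 − 4 = 207; Z: 83 − 2 = 81.
Z = 81 is thallium, so the daughter is ^207_81 Tl.

Tl-207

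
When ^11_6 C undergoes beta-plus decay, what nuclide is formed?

B-11

Beta-plus decay: mass number changes by +0, atomic number by -1.
A: 11 = 11; Z: 6 − 1 = 5.
Z = 5 is boron, so the daughter is ^11_5 B.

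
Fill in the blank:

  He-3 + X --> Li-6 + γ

triton

Conserve mass number: 3 + A = 6 + 0, so A = 3.
Conserve atomic number: 2 + Z = 3 + 0, so Z = 1.
A = 3 and Z = 1 is H-3 — a triton.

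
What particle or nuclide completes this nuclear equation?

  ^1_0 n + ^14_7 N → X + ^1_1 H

C-14

Conserve mass number: 1 + 14 = A + 1, so A = 14.
Conserve atomic number: 0 + 7 = Z + 1, so Z = 6.
Z = 6 is carbon, so the species is ^14_6 C.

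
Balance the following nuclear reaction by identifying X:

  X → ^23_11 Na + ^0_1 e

Conserve mass number: A = 23 + 0, so A = 23.
Conserve atomic number: Z = 11 + 1, so Z = 12.
Z = 12 is magnesium, so the species is ^23_12 Mg.

Mg-23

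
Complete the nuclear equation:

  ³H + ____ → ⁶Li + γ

Conserve mass number: 3 + A = 6 + 0, so A = 3.
Conserve atomic number: 1 + Z = 3 + 0, so Z = 2.
Z = 2 is helium, so the species is ³He.

He-3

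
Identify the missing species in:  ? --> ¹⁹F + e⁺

Conserve mass number: A = 19 + 0, so A = 19.
Conserve atomic number: Z = 9 + 1, so Z = 10.
Z = 10 is neon, so the species is ¹⁹Ne.

Ne-19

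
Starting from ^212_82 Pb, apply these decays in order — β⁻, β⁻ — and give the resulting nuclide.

Po-212

Start: (A, Z) = (212, 82).
After β⁻: (212, 83).
After β⁻: (212, 84).
Z = 84 is polonium.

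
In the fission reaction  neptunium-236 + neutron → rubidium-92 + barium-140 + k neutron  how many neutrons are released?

Conserve mass number: 237 = 92 + 140 + k, so k = 237 − 232 = 5.
Check atomic number: 93 = 37 + 56 + 0 = 93. ✓

5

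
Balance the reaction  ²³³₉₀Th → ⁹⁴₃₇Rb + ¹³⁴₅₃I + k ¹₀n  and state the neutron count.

5

Conserve mass number: 233 = 94 + 134 + k, so k = 233 − 228 = 5.
Check atomic number: 90 = 37 + 53 + 0 = 90. ✓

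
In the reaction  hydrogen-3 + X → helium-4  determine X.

proton

Conserve mass number: 3 + A = 4, so A = 1.
Conserve atomic number: 1 + Z = 2, so Z = 1.
A = 1 and Z = 1 is hydrogen-1 — a proton.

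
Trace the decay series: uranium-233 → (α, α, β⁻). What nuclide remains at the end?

Start: (A, Z) = (233, 92).
After α: (229, 90).
After α: (225, 88).
After β⁻: (225, 89).
Z = 89 is actinium.

Ac-225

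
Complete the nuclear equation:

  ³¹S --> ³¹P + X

Conserve mass number: 31 = 31 + A, so A = 0.
Conserve atomic number: 16 = 15 + Z, so Z = 1.
A = 0 and Z = 1 is e⁺ — a positron.

positron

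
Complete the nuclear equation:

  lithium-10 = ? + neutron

Conserve mass number: 10 = A + 1, so A = 9.
Conserve atomic number: 3 = Z + 0, so Z = 3.
Z = 3 is lithium, so the species is lithium-9.

Li-9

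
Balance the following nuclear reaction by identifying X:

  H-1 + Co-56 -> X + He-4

Conserve mass number: 1 + 56 = A + 4, so A = 53.
Conserve atomic number: 1 + 27 = Z + 2, so Z = 26.
Z = 26 is iron, so the species is Fe-53.

Fe-53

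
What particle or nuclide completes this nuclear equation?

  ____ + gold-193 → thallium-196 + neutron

alpha particle

Conserve mass number: A + 193 = 196 + 1, so A = 4.
Conserve atomic number: Z + 79 = 81 + 0, so Z = 2.
A = 4 and Z = 2 is helium-4 — an alpha particle.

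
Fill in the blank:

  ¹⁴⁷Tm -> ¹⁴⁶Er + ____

Conserve mass number: 147 = 146 + A, so A = 1.
Conserve atomic number: 69 = 68 + Z, so Z = 1.
A = 1 and Z = 1 is ¹H — a proton.

proton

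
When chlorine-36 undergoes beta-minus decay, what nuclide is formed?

Ar-36

Beta-minus decay: mass number changes by +0, atomic number by +1.
A: 36 = 36; Z: 17 + 1 = 18.
Z = 18 is argon, so the daughter is argon-36.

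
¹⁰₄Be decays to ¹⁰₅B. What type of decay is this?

beta-minus decay

ΔA = 10 − 10 = 0; ΔZ = 5 − 4 = +1.
A is unchanged and Z rises by 1 — a neutron has become a proton (β⁻ decay).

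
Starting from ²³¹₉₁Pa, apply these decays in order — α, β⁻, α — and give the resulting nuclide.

Start: (A, Z) = (231, 91).
After α: (227, 89).
After β⁻: (227, 90).
After α: (223, 88).
Z = 88 is radium.

Ra-223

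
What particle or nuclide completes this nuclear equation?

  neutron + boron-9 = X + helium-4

Conserve mass number: 1 + 9 = A + 4, so A = 6.
Conserve atomic number: 0 + 5 = Z + 2, so Z = 3.
Z = 3 is lithium, so the species is lithium-6.

Li-6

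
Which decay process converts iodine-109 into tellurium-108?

ΔA = 108 − 109 = -1; ΔZ = 52 − 53 = -1.
A drops by 1 and Z drops by 1 — a proton was emitted.

proton emission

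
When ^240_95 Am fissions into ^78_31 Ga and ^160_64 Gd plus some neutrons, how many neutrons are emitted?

Conserve mass number: 240 = 78 + 160 + k, so k = 240 − 238 = 2.
Check atomic number: 95 = 31 + 64 + 0 = 95. ✓

2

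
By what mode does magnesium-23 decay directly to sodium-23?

beta-plus decay or electron capture

ΔA = 23 − 23 = 0; ΔZ = 11 − 12 = -1.
A is unchanged and Z drops by 1 — a proton has become a neutron (β⁺ emission or electron capture).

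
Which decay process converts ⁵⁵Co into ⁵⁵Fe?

ΔA = 55 − 55 = 0; ΔZ = 26 − 27 = -1.
A is unchanged and Z drops by 1 — a proton has become a neutron (β⁺ emission or electron capture).

beta-plus decay or electron capture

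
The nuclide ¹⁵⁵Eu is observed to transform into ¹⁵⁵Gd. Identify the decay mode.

ΔA = 155 − 155 = 0; ΔZ = 64 − 63 = +1.
A is unchanged and Z rises by 1 — a neutron has become a proton (β⁻ decay).

beta-minus decay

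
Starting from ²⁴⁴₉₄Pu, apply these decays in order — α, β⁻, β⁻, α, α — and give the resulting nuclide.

Th-232

Start: (A, Z) = (244, 94).
After α: (240, 92).
After β⁻: (240, 93).
After β⁻: (240, 94).
After α: (236, 92).
After α: (232, 90).
Z = 90 is thorium.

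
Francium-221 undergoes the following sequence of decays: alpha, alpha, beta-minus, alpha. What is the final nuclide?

Pb-209

Start: (A, Z) = (221, 87).
After α: (217, 85).
After α: (213, 83).
After β⁻: (213, 84).
After α: (209, 82).
Z = 82 is lead.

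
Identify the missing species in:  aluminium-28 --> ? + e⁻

Conserve mass number: 28 = A + 0, so A = 28.
Conserve atomic number: 13 = Z − 1, so Z = 14.
Z = 14 is silicon, so the species is silicon-28.

Si-28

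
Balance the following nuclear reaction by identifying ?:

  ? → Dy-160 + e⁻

Conserve mass number: A = 160 + 0, so A = 160.
Conserve atomic number: Z = 66 − 1, so Z = 65.
Z = 65 is terbium, so the species is Tb-160.

Tb-160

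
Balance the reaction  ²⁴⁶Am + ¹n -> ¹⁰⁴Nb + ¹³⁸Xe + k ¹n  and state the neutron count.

Conserve mass number: 247 = 104 + 138 + k, so k = 247 − 242 = 5.
Check atomic number: 95 = 41 + 54 + 0 = 95. ✓

5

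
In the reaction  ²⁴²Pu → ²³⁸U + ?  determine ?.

Conserve mass number: 242 = 238 + A, so A = 4.
Conserve atomic number: 94 = 92 + Z, so Z = 2.
A = 4 and Z = 2 is ⁴He — an alpha particle.

alpha particle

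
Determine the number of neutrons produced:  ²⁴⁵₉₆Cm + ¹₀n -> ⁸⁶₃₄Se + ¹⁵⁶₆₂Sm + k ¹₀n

4

Conserve mass number: 246 = 86 + 156 + k, so k = 246 − 242 = 4.
Check atomic number: 96 = 34 + 62 + 0 = 96. ✓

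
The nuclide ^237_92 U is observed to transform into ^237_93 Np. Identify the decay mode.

ΔA = 237 − 237 = 0; ΔZ = 93 − 92 = +1.
A is unchanged and Z rises by 1 — a neutron has become a proton (β⁻ decay).

beta-minus decay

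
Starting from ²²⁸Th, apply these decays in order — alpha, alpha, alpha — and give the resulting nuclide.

Po-216

Start: (A, Z) = (228, 90).
After α: (224, 88).
After α: (220, 86).
After α: (216, 84).
Z = 84 is polonium.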